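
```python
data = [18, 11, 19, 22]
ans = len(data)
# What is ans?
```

Answer: 4

Derivation:
Trace (tracking ans):
data = [18, 11, 19, 22]  # -> data = [18, 11, 19, 22]
ans = len(data)  # -> ans = 4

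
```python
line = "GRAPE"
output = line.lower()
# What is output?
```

Trace (tracking output):
line = 'GRAPE'  # -> line = 'GRAPE'
output = line.lower()  # -> output = 'grape'

Answer: 'grape'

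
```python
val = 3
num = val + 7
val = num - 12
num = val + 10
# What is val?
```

Trace (tracking val):
val = 3  # -> val = 3
num = val + 7  # -> num = 10
val = num - 12  # -> val = -2
num = val + 10  # -> num = 8

Answer: -2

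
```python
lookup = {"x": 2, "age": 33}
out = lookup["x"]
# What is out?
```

Trace (tracking out):
lookup = {'x': 2, 'age': 33}  # -> lookup = {'x': 2, 'age': 33}
out = lookup['x']  # -> out = 2

Answer: 2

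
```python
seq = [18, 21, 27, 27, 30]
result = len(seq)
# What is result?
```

Answer: 5

Derivation:
Trace (tracking result):
seq = [18, 21, 27, 27, 30]  # -> seq = [18, 21, 27, 27, 30]
result = len(seq)  # -> result = 5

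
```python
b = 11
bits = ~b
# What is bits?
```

Trace (tracking bits):
b = 11  # -> b = 11
bits = ~b  # -> bits = -12

Answer: -12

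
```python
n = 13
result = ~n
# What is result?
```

Answer: -14

Derivation:
Trace (tracking result):
n = 13  # -> n = 13
result = ~n  # -> result = -14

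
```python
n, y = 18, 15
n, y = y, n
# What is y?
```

Answer: 18

Derivation:
Trace (tracking y):
n, y = (18, 15)  # -> n = 18, y = 15
n, y = (y, n)  # -> n = 15, y = 18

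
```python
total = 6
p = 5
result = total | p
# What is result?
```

Answer: 7

Derivation:
Trace (tracking result):
total = 6  # -> total = 6
p = 5  # -> p = 5
result = total | p  # -> result = 7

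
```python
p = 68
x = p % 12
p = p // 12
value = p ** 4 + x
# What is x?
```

Answer: 8

Derivation:
Trace (tracking x):
p = 68  # -> p = 68
x = p % 12  # -> x = 8
p = p // 12  # -> p = 5
value = p ** 4 + x  # -> value = 633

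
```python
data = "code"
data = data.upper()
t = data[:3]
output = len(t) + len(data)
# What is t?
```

Trace (tracking t):
data = 'code'  # -> data = 'code'
data = data.upper()  # -> data = 'CODE'
t = data[:3]  # -> t = 'COD'
output = len(t) + len(data)  # -> output = 7

Answer: 'COD'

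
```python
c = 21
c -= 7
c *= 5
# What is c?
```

Trace (tracking c):
c = 21  # -> c = 21
c -= 7  # -> c = 14
c *= 5  # -> c = 70

Answer: 70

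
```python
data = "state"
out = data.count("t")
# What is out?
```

Answer: 2

Derivation:
Trace (tracking out):
data = 'state'  # -> data = 'state'
out = data.count('t')  # -> out = 2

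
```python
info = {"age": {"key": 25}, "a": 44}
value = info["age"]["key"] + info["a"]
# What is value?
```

Trace (tracking value):
info = {'age': {'key': 25}, 'a': 44}  # -> info = {'age': {'key': 25}, 'a': 44}
value = info['age']['key'] + info['a']  # -> value = 69

Answer: 69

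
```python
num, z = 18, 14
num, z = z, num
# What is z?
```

Trace (tracking z):
num, z = (18, 14)  # -> num = 18, z = 14
num, z = (z, num)  # -> num = 14, z = 18

Answer: 18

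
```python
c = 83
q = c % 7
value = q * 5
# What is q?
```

Trace (tracking q):
c = 83  # -> c = 83
q = c % 7  # -> q = 6
value = q * 5  # -> value = 30

Answer: 6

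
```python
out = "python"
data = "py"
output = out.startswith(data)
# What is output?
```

Answer: True

Derivation:
Trace (tracking output):
out = 'python'  # -> out = 'python'
data = 'py'  # -> data = 'py'
output = out.startswith(data)  # -> output = True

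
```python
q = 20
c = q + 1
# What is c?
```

Answer: 21

Derivation:
Trace (tracking c):
q = 20  # -> q = 20
c = q + 1  # -> c = 21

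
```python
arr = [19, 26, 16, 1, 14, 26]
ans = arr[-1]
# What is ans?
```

Trace (tracking ans):
arr = [19, 26, 16, 1, 14, 26]  # -> arr = [19, 26, 16, 1, 14, 26]
ans = arr[-1]  # -> ans = 26

Answer: 26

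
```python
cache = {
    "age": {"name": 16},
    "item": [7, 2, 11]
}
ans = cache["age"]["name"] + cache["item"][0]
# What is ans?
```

Answer: 23

Derivation:
Trace (tracking ans):
cache = {'age': {'name': 16}, 'item': [7, 2, 11]}  # -> cache = {'age': {'name': 16}, 'item': [7, 2, 11]}
ans = cache['age']['name'] + cache['item'][0]  # -> ans = 23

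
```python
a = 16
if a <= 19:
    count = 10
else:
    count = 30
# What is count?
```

Trace (tracking count):
a = 16  # -> a = 16
if a <= 19:  # condition is True
    count = 10  # -> count = 10

Answer: 10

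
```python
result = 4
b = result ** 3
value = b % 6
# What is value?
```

Answer: 4

Derivation:
Trace (tracking value):
result = 4  # -> result = 4
b = result ** 3  # -> b = 64
value = b % 6  # -> value = 4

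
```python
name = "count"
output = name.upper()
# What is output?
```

Answer: 'COUNT'

Derivation:
Trace (tracking output):
name = 'count'  # -> name = 'count'
output = name.upper()  # -> output = 'COUNT'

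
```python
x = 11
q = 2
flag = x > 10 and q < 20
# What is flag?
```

Answer: True

Derivation:
Trace (tracking flag):
x = 11  # -> x = 11
q = 2  # -> q = 2
flag = x > 10 and q < 20  # -> flag = True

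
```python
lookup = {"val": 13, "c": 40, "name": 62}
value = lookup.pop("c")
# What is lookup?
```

Answer: {'val': 13, 'name': 62}

Derivation:
Trace (tracking lookup):
lookup = {'val': 13, 'c': 40, 'name': 62}  # -> lookup = {'val': 13, 'c': 40, 'name': 62}
value = lookup.pop('c')  # -> value = 40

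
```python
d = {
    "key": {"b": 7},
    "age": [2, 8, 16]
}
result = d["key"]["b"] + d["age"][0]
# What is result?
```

Trace (tracking result):
d = {'key': {'b': 7}, 'age': [2, 8, 16]}  # -> d = {'key': {'b': 7}, 'age': [2, 8, 16]}
result = d['key']['b'] + d['age'][0]  # -> result = 9

Answer: 9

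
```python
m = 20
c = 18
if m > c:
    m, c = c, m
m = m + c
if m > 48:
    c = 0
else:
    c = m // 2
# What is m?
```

Trace (tracking m):
m = 20  # -> m = 20
c = 18  # -> c = 18
if m > c:  # condition is True
    m, c = (c, m)  # -> m = 18, c = 20
m = m + c  # -> m = 38
if m > 48:  # condition is False
else:
    c = m // 2  # -> c = 19

Answer: 38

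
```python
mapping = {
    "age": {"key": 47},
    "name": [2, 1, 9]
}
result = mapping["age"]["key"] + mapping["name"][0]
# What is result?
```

Answer: 49

Derivation:
Trace (tracking result):
mapping = {'age': {'key': 47}, 'name': [2, 1, 9]}  # -> mapping = {'age': {'key': 47}, 'name': [2, 1, 9]}
result = mapping['age']['key'] + mapping['name'][0]  # -> result = 49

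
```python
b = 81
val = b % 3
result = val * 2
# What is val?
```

Trace (tracking val):
b = 81  # -> b = 81
val = b % 3  # -> val = 0
result = val * 2  # -> result = 0

Answer: 0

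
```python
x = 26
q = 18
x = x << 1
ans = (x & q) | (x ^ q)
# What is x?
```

Answer: 52

Derivation:
Trace (tracking x):
x = 26  # -> x = 26
q = 18  # -> q = 18
x = x << 1  # -> x = 52
ans = x & q | x ^ q  # -> ans = 54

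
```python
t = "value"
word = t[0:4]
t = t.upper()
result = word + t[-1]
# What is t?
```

Answer: 'VALUE'

Derivation:
Trace (tracking t):
t = 'value'  # -> t = 'value'
word = t[0:4]  # -> word = 'valu'
t = t.upper()  # -> t = 'VALUE'
result = word + t[-1]  # -> result = 'valuE'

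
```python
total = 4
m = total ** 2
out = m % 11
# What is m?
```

Trace (tracking m):
total = 4  # -> total = 4
m = total ** 2  # -> m = 16
out = m % 11  # -> out = 5

Answer: 16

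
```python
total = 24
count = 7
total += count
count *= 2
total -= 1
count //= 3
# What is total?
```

Trace (tracking total):
total = 24  # -> total = 24
count = 7  # -> count = 7
total += count  # -> total = 31
count *= 2  # -> count = 14
total -= 1  # -> total = 30
count //= 3  # -> count = 4

Answer: 30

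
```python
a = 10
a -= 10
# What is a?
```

Trace (tracking a):
a = 10  # -> a = 10
a -= 10  # -> a = 0

Answer: 0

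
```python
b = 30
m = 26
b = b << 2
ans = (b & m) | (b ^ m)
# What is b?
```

Answer: 120

Derivation:
Trace (tracking b):
b = 30  # -> b = 30
m = 26  # -> m = 26
b = b << 2  # -> b = 120
ans = b & m | b ^ m  # -> ans = 122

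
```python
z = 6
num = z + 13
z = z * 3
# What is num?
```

Trace (tracking num):
z = 6  # -> z = 6
num = z + 13  # -> num = 19
z = z * 3  # -> z = 18

Answer: 19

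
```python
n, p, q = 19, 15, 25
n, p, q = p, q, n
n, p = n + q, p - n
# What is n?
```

Trace (tracking n):
n, p, q = (19, 15, 25)  # -> n = 19, p = 15, q = 25
n, p, q = (p, q, n)  # -> n = 15, p = 25, q = 19
n, p = (n + q, p - n)  # -> n = 34, p = 10

Answer: 34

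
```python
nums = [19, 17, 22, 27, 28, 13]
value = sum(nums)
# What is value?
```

Trace (tracking value):
nums = [19, 17, 22, 27, 28, 13]  # -> nums = [19, 17, 22, 27, 28, 13]
value = sum(nums)  # -> value = 126

Answer: 126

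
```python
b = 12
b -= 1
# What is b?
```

Trace (tracking b):
b = 12  # -> b = 12
b -= 1  # -> b = 11

Answer: 11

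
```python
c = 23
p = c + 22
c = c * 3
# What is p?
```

Answer: 45

Derivation:
Trace (tracking p):
c = 23  # -> c = 23
p = c + 22  # -> p = 45
c = c * 3  # -> c = 69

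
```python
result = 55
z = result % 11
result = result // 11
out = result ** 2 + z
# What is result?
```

Trace (tracking result):
result = 55  # -> result = 55
z = result % 11  # -> z = 0
result = result // 11  # -> result = 5
out = result ** 2 + z  # -> out = 25

Answer: 5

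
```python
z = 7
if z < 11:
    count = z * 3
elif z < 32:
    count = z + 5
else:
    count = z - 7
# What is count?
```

Trace (tracking count):
z = 7  # -> z = 7
if z < 11:  # condition is True
    count = z * 3  # -> count = 21

Answer: 21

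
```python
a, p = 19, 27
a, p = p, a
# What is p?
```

Trace (tracking p):
a, p = (19, 27)  # -> a = 19, p = 27
a, p = (p, a)  # -> a = 27, p = 19

Answer: 19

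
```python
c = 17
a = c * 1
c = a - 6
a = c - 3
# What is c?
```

Trace (tracking c):
c = 17  # -> c = 17
a = c * 1  # -> a = 17
c = a - 6  # -> c = 11
a = c - 3  # -> a = 8

Answer: 11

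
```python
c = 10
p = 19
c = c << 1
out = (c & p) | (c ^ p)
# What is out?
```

Trace (tracking out):
c = 10  # -> c = 10
p = 19  # -> p = 19
c = c << 1  # -> c = 20
out = c & p | c ^ p  # -> out = 23

Answer: 23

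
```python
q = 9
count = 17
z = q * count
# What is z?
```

Answer: 153

Derivation:
Trace (tracking z):
q = 9  # -> q = 9
count = 17  # -> count = 17
z = q * count  # -> z = 153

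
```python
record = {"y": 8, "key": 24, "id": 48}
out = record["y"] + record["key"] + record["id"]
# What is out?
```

Answer: 80

Derivation:
Trace (tracking out):
record = {'y': 8, 'key': 24, 'id': 48}  # -> record = {'y': 8, 'key': 24, 'id': 48}
out = record['y'] + record['key'] + record['id']  # -> out = 80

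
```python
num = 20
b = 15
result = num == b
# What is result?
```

Trace (tracking result):
num = 20  # -> num = 20
b = 15  # -> b = 15
result = num == b  # -> result = False

Answer: False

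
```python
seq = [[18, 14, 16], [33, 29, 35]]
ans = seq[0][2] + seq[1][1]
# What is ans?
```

Trace (tracking ans):
seq = [[18, 14, 16], [33, 29, 35]]  # -> seq = [[18, 14, 16], [33, 29, 35]]
ans = seq[0][2] + seq[1][1]  # -> ans = 45

Answer: 45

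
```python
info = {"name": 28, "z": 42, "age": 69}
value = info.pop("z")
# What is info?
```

Trace (tracking info):
info = {'name': 28, 'z': 42, 'age': 69}  # -> info = {'name': 28, 'z': 42, 'age': 69}
value = info.pop('z')  # -> value = 42

Answer: {'name': 28, 'age': 69}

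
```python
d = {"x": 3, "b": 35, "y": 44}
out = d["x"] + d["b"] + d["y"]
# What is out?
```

Answer: 82

Derivation:
Trace (tracking out):
d = {'x': 3, 'b': 35, 'y': 44}  # -> d = {'x': 3, 'b': 35, 'y': 44}
out = d['x'] + d['b'] + d['y']  # -> out = 82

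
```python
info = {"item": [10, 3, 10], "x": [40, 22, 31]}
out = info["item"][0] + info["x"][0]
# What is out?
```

Trace (tracking out):
info = {'item': [10, 3, 10], 'x': [40, 22, 31]}  # -> info = {'item': [10, 3, 10], 'x': [40, 22, 31]}
out = info['item'][0] + info['x'][0]  # -> out = 50

Answer: 50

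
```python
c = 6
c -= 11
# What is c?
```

Trace (tracking c):
c = 6  # -> c = 6
c -= 11  # -> c = -5

Answer: -5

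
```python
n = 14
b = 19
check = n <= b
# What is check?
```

Trace (tracking check):
n = 14  # -> n = 14
b = 19  # -> b = 19
check = n <= b  # -> check = True

Answer: True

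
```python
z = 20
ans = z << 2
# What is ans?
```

Trace (tracking ans):
z = 20  # -> z = 20
ans = z << 2  # -> ans = 80

Answer: 80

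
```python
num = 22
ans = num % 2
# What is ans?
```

Trace (tracking ans):
num = 22  # -> num = 22
ans = num % 2  # -> ans = 0

Answer: 0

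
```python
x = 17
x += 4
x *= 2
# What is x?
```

Trace (tracking x):
x = 17  # -> x = 17
x += 4  # -> x = 21
x *= 2  # -> x = 42

Answer: 42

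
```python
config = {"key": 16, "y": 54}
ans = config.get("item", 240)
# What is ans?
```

Trace (tracking ans):
config = {'key': 16, 'y': 54}  # -> config = {'key': 16, 'y': 54}
ans = config.get('item', 240)  # -> ans = 240

Answer: 240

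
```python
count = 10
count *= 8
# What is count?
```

Answer: 80

Derivation:
Trace (tracking count):
count = 10  # -> count = 10
count *= 8  # -> count = 80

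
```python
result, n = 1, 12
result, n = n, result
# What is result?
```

Trace (tracking result):
result, n = (1, 12)  # -> result = 1, n = 12
result, n = (n, result)  # -> result = 12, n = 1

Answer: 12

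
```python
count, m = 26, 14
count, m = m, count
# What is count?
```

Trace (tracking count):
count, m = (26, 14)  # -> count = 26, m = 14
count, m = (m, count)  # -> count = 14, m = 26

Answer: 14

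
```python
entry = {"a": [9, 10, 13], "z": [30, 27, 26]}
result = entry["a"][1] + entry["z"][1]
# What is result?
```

Answer: 37

Derivation:
Trace (tracking result):
entry = {'a': [9, 10, 13], 'z': [30, 27, 26]}  # -> entry = {'a': [9, 10, 13], 'z': [30, 27, 26]}
result = entry['a'][1] + entry['z'][1]  # -> result = 37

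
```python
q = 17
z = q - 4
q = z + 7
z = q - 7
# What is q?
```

Answer: 20

Derivation:
Trace (tracking q):
q = 17  # -> q = 17
z = q - 4  # -> z = 13
q = z + 7  # -> q = 20
z = q - 7  # -> z = 13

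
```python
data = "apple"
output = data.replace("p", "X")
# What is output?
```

Answer: 'aXXle'

Derivation:
Trace (tracking output):
data = 'apple'  # -> data = 'apple'
output = data.replace('p', 'X')  # -> output = 'aXXle'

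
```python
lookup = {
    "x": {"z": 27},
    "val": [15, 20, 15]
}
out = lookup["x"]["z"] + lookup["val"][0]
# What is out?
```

Trace (tracking out):
lookup = {'x': {'z': 27}, 'val': [15, 20, 15]}  # -> lookup = {'x': {'z': 27}, 'val': [15, 20, 15]}
out = lookup['x']['z'] + lookup['val'][0]  # -> out = 42

Answer: 42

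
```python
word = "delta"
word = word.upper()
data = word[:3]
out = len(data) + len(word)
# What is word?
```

Trace (tracking word):
word = 'delta'  # -> word = 'delta'
word = word.upper()  # -> word = 'DELTA'
data = word[:3]  # -> data = 'DEL'
out = len(data) + len(word)  # -> out = 8

Answer: 'DELTA'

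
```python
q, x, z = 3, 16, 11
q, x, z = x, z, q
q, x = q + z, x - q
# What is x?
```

Answer: -5

Derivation:
Trace (tracking x):
q, x, z = (3, 16, 11)  # -> q = 3, x = 16, z = 11
q, x, z = (x, z, q)  # -> q = 16, x = 11, z = 3
q, x = (q + z, x - q)  # -> q = 19, x = -5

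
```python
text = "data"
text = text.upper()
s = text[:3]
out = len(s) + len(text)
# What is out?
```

Trace (tracking out):
text = 'data'  # -> text = 'data'
text = text.upper()  # -> text = 'DATA'
s = text[:3]  # -> s = 'DAT'
out = len(s) + len(text)  # -> out = 7

Answer: 7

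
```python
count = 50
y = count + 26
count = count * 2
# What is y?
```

Answer: 76

Derivation:
Trace (tracking y):
count = 50  # -> count = 50
y = count + 26  # -> y = 76
count = count * 2  # -> count = 100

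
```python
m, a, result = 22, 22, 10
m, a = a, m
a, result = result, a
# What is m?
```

Trace (tracking m):
m, a, result = (22, 22, 10)  # -> m = 22, a = 22, result = 10
m, a = (a, m)  # -> m = 22, a = 22
a, result = (result, a)  # -> a = 10, result = 22

Answer: 22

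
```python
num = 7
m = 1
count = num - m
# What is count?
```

Answer: 6

Derivation:
Trace (tracking count):
num = 7  # -> num = 7
m = 1  # -> m = 1
count = num - m  # -> count = 6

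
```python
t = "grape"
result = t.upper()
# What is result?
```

Trace (tracking result):
t = 'grape'  # -> t = 'grape'
result = t.upper()  # -> result = 'GRAPE'

Answer: 'GRAPE'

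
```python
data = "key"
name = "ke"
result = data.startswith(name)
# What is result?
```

Answer: True

Derivation:
Trace (tracking result):
data = 'key'  # -> data = 'key'
name = 'ke'  # -> name = 'ke'
result = data.startswith(name)  # -> result = True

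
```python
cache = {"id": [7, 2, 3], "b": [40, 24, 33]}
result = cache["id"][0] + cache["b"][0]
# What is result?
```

Answer: 47

Derivation:
Trace (tracking result):
cache = {'id': [7, 2, 3], 'b': [40, 24, 33]}  # -> cache = {'id': [7, 2, 3], 'b': [40, 24, 33]}
result = cache['id'][0] + cache['b'][0]  # -> result = 47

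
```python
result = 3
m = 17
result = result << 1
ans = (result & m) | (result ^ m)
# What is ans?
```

Answer: 23

Derivation:
Trace (tracking ans):
result = 3  # -> result = 3
m = 17  # -> m = 17
result = result << 1  # -> result = 6
ans = result & m | result ^ m  # -> ans = 23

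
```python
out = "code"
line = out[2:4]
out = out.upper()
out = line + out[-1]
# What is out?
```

Answer: 'deE'

Derivation:
Trace (tracking out):
out = 'code'  # -> out = 'code'
line = out[2:4]  # -> line = 'de'
out = out.upper()  # -> out = 'CODE'
out = line + out[-1]  # -> out = 'deE'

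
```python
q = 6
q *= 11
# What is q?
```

Trace (tracking q):
q = 6  # -> q = 6
q *= 11  # -> q = 66

Answer: 66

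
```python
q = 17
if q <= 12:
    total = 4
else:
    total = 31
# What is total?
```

Answer: 31

Derivation:
Trace (tracking total):
q = 17  # -> q = 17
if q <= 12:  # condition is False
else:
    total = 31  # -> total = 31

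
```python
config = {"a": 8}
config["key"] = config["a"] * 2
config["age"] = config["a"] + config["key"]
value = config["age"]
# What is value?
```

Answer: 24

Derivation:
Trace (tracking value):
config = {'a': 8}  # -> config = {'a': 8}
config['key'] = config['a'] * 2  # -> config = {'a': 8, 'key': 16}
config['age'] = config['a'] + config['key']  # -> config = {'a': 8, 'key': 16, 'age': 24}
value = config['age']  # -> value = 24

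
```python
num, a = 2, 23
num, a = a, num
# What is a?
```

Answer: 2

Derivation:
Trace (tracking a):
num, a = (2, 23)  # -> num = 2, a = 23
num, a = (a, num)  # -> num = 23, a = 2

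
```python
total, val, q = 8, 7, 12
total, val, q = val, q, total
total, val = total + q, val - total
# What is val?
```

Answer: 5

Derivation:
Trace (tracking val):
total, val, q = (8, 7, 12)  # -> total = 8, val = 7, q = 12
total, val, q = (val, q, total)  # -> total = 7, val = 12, q = 8
total, val = (total + q, val - total)  # -> total = 15, val = 5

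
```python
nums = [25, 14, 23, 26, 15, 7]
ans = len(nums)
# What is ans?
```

Trace (tracking ans):
nums = [25, 14, 23, 26, 15, 7]  # -> nums = [25, 14, 23, 26, 15, 7]
ans = len(nums)  # -> ans = 6

Answer: 6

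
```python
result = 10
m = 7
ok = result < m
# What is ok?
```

Trace (tracking ok):
result = 10  # -> result = 10
m = 7  # -> m = 7
ok = result < m  # -> ok = False

Answer: False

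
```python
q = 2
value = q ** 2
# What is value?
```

Trace (tracking value):
q = 2  # -> q = 2
value = q ** 2  # -> value = 4

Answer: 4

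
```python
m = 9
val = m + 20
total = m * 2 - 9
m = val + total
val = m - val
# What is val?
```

Answer: 9

Derivation:
Trace (tracking val):
m = 9  # -> m = 9
val = m + 20  # -> val = 29
total = m * 2 - 9  # -> total = 9
m = val + total  # -> m = 38
val = m - val  # -> val = 9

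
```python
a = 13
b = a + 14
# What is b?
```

Answer: 27

Derivation:
Trace (tracking b):
a = 13  # -> a = 13
b = a + 14  # -> b = 27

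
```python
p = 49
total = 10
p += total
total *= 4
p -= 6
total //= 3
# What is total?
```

Answer: 13

Derivation:
Trace (tracking total):
p = 49  # -> p = 49
total = 10  # -> total = 10
p += total  # -> p = 59
total *= 4  # -> total = 40
p -= 6  # -> p = 53
total //= 3  # -> total = 13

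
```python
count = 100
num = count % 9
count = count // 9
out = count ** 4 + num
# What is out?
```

Trace (tracking out):
count = 100  # -> count = 100
num = count % 9  # -> num = 1
count = count // 9  # -> count = 11
out = count ** 4 + num  # -> out = 14642

Answer: 14642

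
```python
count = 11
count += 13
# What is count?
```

Answer: 24

Derivation:
Trace (tracking count):
count = 11  # -> count = 11
count += 13  # -> count = 24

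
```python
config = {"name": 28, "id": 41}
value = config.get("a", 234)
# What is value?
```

Trace (tracking value):
config = {'name': 28, 'id': 41}  # -> config = {'name': 28, 'id': 41}
value = config.get('a', 234)  # -> value = 234

Answer: 234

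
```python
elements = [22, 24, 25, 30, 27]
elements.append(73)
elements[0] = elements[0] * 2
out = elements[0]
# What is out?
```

Trace (tracking out):
elements = [22, 24, 25, 30, 27]  # -> elements = [22, 24, 25, 30, 27]
elements.append(73)  # -> elements = [22, 24, 25, 30, 27, 73]
elements[0] = elements[0] * 2  # -> elements = [44, 24, 25, 30, 27, 73]
out = elements[0]  # -> out = 44

Answer: 44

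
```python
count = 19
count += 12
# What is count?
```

Trace (tracking count):
count = 19  # -> count = 19
count += 12  # -> count = 31

Answer: 31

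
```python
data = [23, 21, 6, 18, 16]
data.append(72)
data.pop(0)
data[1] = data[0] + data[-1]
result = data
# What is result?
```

Trace (tracking result):
data = [23, 21, 6, 18, 16]  # -> data = [23, 21, 6, 18, 16]
data.append(72)  # -> data = [23, 21, 6, 18, 16, 72]
data.pop(0)  # -> data = [21, 6, 18, 16, 72]
data[1] = data[0] + data[-1]  # -> data = [21, 93, 18, 16, 72]
result = data  # -> result = [21, 93, 18, 16, 72]

Answer: [21, 93, 18, 16, 72]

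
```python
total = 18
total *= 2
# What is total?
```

Trace (tracking total):
total = 18  # -> total = 18
total *= 2  # -> total = 36

Answer: 36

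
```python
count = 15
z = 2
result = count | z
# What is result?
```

Trace (tracking result):
count = 15  # -> count = 15
z = 2  # -> z = 2
result = count | z  # -> result = 15

Answer: 15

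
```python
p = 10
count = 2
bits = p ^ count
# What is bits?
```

Answer: 8

Derivation:
Trace (tracking bits):
p = 10  # -> p = 10
count = 2  # -> count = 2
bits = p ^ count  # -> bits = 8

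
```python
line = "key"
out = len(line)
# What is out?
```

Trace (tracking out):
line = 'key'  # -> line = 'key'
out = len(line)  # -> out = 3

Answer: 3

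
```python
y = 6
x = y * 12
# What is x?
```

Trace (tracking x):
y = 6  # -> y = 6
x = y * 12  # -> x = 72

Answer: 72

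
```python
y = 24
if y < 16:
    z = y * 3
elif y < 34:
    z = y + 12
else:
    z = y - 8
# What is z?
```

Answer: 36

Derivation:
Trace (tracking z):
y = 24  # -> y = 24
if y < 16:  # condition is False
elif y < 34:  # condition is True
    z = y + 12  # -> z = 36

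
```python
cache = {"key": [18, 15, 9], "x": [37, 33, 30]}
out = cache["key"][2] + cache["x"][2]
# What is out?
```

Trace (tracking out):
cache = {'key': [18, 15, 9], 'x': [37, 33, 30]}  # -> cache = {'key': [18, 15, 9], 'x': [37, 33, 30]}
out = cache['key'][2] + cache['x'][2]  # -> out = 39

Answer: 39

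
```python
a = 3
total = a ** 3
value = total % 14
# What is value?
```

Answer: 13

Derivation:
Trace (tracking value):
a = 3  # -> a = 3
total = a ** 3  # -> total = 27
value = total % 14  # -> value = 13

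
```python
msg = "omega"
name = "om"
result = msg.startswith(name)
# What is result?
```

Trace (tracking result):
msg = 'omega'  # -> msg = 'omega'
name = 'om'  # -> name = 'om'
result = msg.startswith(name)  # -> result = True

Answer: True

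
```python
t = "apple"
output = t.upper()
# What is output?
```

Trace (tracking output):
t = 'apple'  # -> t = 'apple'
output = t.upper()  # -> output = 'APPLE'

Answer: 'APPLE'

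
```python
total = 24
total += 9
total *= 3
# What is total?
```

Trace (tracking total):
total = 24  # -> total = 24
total += 9  # -> total = 33
total *= 3  # -> total = 99

Answer: 99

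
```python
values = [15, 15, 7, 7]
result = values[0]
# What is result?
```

Answer: 15

Derivation:
Trace (tracking result):
values = [15, 15, 7, 7]  # -> values = [15, 15, 7, 7]
result = values[0]  # -> result = 15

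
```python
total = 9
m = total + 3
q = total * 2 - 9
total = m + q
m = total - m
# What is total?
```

Trace (tracking total):
total = 9  # -> total = 9
m = total + 3  # -> m = 12
q = total * 2 - 9  # -> q = 9
total = m + q  # -> total = 21
m = total - m  # -> m = 9

Answer: 21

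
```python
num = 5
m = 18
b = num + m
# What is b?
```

Answer: 23

Derivation:
Trace (tracking b):
num = 5  # -> num = 5
m = 18  # -> m = 18
b = num + m  # -> b = 23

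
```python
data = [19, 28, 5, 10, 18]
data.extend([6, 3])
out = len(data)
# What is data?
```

Trace (tracking data):
data = [19, 28, 5, 10, 18]  # -> data = [19, 28, 5, 10, 18]
data.extend([6, 3])  # -> data = [19, 28, 5, 10, 18, 6, 3]
out = len(data)  # -> out = 7

Answer: [19, 28, 5, 10, 18, 6, 3]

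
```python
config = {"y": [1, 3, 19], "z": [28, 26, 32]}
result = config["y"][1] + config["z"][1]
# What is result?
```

Trace (tracking result):
config = {'y': [1, 3, 19], 'z': [28, 26, 32]}  # -> config = {'y': [1, 3, 19], 'z': [28, 26, 32]}
result = config['y'][1] + config['z'][1]  # -> result = 29

Answer: 29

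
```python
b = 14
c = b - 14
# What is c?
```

Trace (tracking c):
b = 14  # -> b = 14
c = b - 14  # -> c = 0

Answer: 0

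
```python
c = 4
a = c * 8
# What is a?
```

Answer: 32

Derivation:
Trace (tracking a):
c = 4  # -> c = 4
a = c * 8  # -> a = 32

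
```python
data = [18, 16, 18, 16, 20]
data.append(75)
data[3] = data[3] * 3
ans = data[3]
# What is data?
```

Answer: [18, 16, 18, 48, 20, 75]

Derivation:
Trace (tracking data):
data = [18, 16, 18, 16, 20]  # -> data = [18, 16, 18, 16, 20]
data.append(75)  # -> data = [18, 16, 18, 16, 20, 75]
data[3] = data[3] * 3  # -> data = [18, 16, 18, 48, 20, 75]
ans = data[3]  # -> ans = 48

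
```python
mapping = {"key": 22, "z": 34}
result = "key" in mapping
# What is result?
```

Trace (tracking result):
mapping = {'key': 22, 'z': 34}  # -> mapping = {'key': 22, 'z': 34}
result = 'key' in mapping  # -> result = True

Answer: True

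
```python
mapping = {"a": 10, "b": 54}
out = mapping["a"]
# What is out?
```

Trace (tracking out):
mapping = {'a': 10, 'b': 54}  # -> mapping = {'a': 10, 'b': 54}
out = mapping['a']  # -> out = 10

Answer: 10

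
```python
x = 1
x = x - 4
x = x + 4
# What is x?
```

Answer: 1

Derivation:
Trace (tracking x):
x = 1  # -> x = 1
x = x - 4  # -> x = -3
x = x + 4  # -> x = 1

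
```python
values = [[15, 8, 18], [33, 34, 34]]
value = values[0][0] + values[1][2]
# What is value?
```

Answer: 49

Derivation:
Trace (tracking value):
values = [[15, 8, 18], [33, 34, 34]]  # -> values = [[15, 8, 18], [33, 34, 34]]
value = values[0][0] + values[1][2]  # -> value = 49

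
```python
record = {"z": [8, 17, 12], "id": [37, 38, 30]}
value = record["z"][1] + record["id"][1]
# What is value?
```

Trace (tracking value):
record = {'z': [8, 17, 12], 'id': [37, 38, 30]}  # -> record = {'z': [8, 17, 12], 'id': [37, 38, 30]}
value = record['z'][1] + record['id'][1]  # -> value = 55

Answer: 55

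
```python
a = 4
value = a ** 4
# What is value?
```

Trace (tracking value):
a = 4  # -> a = 4
value = a ** 4  # -> value = 256

Answer: 256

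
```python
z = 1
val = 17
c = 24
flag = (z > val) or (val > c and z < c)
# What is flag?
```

Answer: False

Derivation:
Trace (tracking flag):
z = 1  # -> z = 1
val = 17  # -> val = 17
c = 24  # -> c = 24
flag = z > val or (val > c and z < c)  # -> flag = False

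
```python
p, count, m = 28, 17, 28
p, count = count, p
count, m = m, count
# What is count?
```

Trace (tracking count):
p, count, m = (28, 17, 28)  # -> p = 28, count = 17, m = 28
p, count = (count, p)  # -> p = 17, count = 28
count, m = (m, count)  # -> count = 28, m = 28

Answer: 28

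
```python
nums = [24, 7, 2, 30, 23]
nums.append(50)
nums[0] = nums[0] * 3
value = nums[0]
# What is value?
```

Trace (tracking value):
nums = [24, 7, 2, 30, 23]  # -> nums = [24, 7, 2, 30, 23]
nums.append(50)  # -> nums = [24, 7, 2, 30, 23, 50]
nums[0] = nums[0] * 3  # -> nums = [72, 7, 2, 30, 23, 50]
value = nums[0]  # -> value = 72

Answer: 72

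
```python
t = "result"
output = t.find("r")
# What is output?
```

Trace (tracking output):
t = 'result'  # -> t = 'result'
output = t.find('r')  # -> output = 0

Answer: 0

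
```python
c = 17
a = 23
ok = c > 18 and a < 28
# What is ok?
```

Trace (tracking ok):
c = 17  # -> c = 17
a = 23  # -> a = 23
ok = c > 18 and a < 28  # -> ok = False

Answer: False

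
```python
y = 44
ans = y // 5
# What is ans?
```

Answer: 8

Derivation:
Trace (tracking ans):
y = 44  # -> y = 44
ans = y // 5  # -> ans = 8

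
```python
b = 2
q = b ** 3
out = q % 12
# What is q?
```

Trace (tracking q):
b = 2  # -> b = 2
q = b ** 3  # -> q = 8
out = q % 12  # -> out = 8

Answer: 8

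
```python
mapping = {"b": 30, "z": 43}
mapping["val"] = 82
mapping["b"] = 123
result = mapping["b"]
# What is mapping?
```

Trace (tracking mapping):
mapping = {'b': 30, 'z': 43}  # -> mapping = {'b': 30, 'z': 43}
mapping['val'] = 82  # -> mapping = {'b': 30, 'z': 43, 'val': 82}
mapping['b'] = 123  # -> mapping = {'b': 123, 'z': 43, 'val': 82}
result = mapping['b']  # -> result = 123

Answer: {'b': 123, 'z': 43, 'val': 82}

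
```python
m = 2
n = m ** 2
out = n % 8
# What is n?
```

Answer: 4

Derivation:
Trace (tracking n):
m = 2  # -> m = 2
n = m ** 2  # -> n = 4
out = n % 8  # -> out = 4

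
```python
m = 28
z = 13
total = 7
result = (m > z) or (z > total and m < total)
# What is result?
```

Answer: True

Derivation:
Trace (tracking result):
m = 28  # -> m = 28
z = 13  # -> z = 13
total = 7  # -> total = 7
result = m > z or (z > total and m < total)  # -> result = True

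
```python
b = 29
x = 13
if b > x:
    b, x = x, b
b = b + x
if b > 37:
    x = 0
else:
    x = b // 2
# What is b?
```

Trace (tracking b):
b = 29  # -> b = 29
x = 13  # -> x = 13
if b > x:  # condition is True
    b, x = (x, b)  # -> b = 13, x = 29
b = b + x  # -> b = 42
if b > 37:  # condition is True
    x = 0  # -> x = 0

Answer: 42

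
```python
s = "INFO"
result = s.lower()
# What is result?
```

Answer: 'info'

Derivation:
Trace (tracking result):
s = 'INFO'  # -> s = 'INFO'
result = s.lower()  # -> result = 'info'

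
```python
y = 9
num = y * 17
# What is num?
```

Trace (tracking num):
y = 9  # -> y = 9
num = y * 17  # -> num = 153

Answer: 153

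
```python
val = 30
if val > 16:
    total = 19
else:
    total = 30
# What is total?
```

Trace (tracking total):
val = 30  # -> val = 30
if val > 16:  # condition is True
    total = 19  # -> total = 19

Answer: 19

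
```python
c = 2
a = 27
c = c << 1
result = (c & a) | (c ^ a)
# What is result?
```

Trace (tracking result):
c = 2  # -> c = 2
a = 27  # -> a = 27
c = c << 1  # -> c = 4
result = c & a | c ^ a  # -> result = 31

Answer: 31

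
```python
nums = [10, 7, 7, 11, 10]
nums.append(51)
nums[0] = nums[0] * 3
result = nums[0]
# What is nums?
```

Answer: [30, 7, 7, 11, 10, 51]

Derivation:
Trace (tracking nums):
nums = [10, 7, 7, 11, 10]  # -> nums = [10, 7, 7, 11, 10]
nums.append(51)  # -> nums = [10, 7, 7, 11, 10, 51]
nums[0] = nums[0] * 3  # -> nums = [30, 7, 7, 11, 10, 51]
result = nums[0]  # -> result = 30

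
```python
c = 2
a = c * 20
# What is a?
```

Trace (tracking a):
c = 2  # -> c = 2
a = c * 20  # -> a = 40

Answer: 40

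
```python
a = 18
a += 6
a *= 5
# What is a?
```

Answer: 120

Derivation:
Trace (tracking a):
a = 18  # -> a = 18
a += 6  # -> a = 24
a *= 5  # -> a = 120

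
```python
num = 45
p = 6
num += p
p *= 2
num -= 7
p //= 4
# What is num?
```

Trace (tracking num):
num = 45  # -> num = 45
p = 6  # -> p = 6
num += p  # -> num = 51
p *= 2  # -> p = 12
num -= 7  # -> num = 44
p //= 4  # -> p = 3

Answer: 44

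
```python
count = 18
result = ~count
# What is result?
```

Trace (tracking result):
count = 18  # -> count = 18
result = ~count  # -> result = -19

Answer: -19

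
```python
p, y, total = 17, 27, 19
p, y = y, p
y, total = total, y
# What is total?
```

Trace (tracking total):
p, y, total = (17, 27, 19)  # -> p = 17, y = 27, total = 19
p, y = (y, p)  # -> p = 27, y = 17
y, total = (total, y)  # -> y = 19, total = 17

Answer: 17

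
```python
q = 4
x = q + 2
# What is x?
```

Answer: 6

Derivation:
Trace (tracking x):
q = 4  # -> q = 4
x = q + 2  # -> x = 6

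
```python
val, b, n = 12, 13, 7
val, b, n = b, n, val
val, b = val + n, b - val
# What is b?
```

Trace (tracking b):
val, b, n = (12, 13, 7)  # -> val = 12, b = 13, n = 7
val, b, n = (b, n, val)  # -> val = 13, b = 7, n = 12
val, b = (val + n, b - val)  # -> val = 25, b = -6

Answer: -6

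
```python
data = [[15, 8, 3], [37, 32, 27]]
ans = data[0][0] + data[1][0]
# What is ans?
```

Answer: 52

Derivation:
Trace (tracking ans):
data = [[15, 8, 3], [37, 32, 27]]  # -> data = [[15, 8, 3], [37, 32, 27]]
ans = data[0][0] + data[1][0]  # -> ans = 52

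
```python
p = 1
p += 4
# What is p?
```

Trace (tracking p):
p = 1  # -> p = 1
p += 4  # -> p = 5

Answer: 5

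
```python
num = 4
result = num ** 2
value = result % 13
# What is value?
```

Answer: 3

Derivation:
Trace (tracking value):
num = 4  # -> num = 4
result = num ** 2  # -> result = 16
value = result % 13  # -> value = 3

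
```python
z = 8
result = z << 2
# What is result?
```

Trace (tracking result):
z = 8  # -> z = 8
result = z << 2  # -> result = 32

Answer: 32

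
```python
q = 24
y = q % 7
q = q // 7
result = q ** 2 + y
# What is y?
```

Answer: 3

Derivation:
Trace (tracking y):
q = 24  # -> q = 24
y = q % 7  # -> y = 3
q = q // 7  # -> q = 3
result = q ** 2 + y  # -> result = 12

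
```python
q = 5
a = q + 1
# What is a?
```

Answer: 6

Derivation:
Trace (tracking a):
q = 5  # -> q = 5
a = q + 1  # -> a = 6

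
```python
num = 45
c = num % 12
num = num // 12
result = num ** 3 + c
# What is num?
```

Trace (tracking num):
num = 45  # -> num = 45
c = num % 12  # -> c = 9
num = num // 12  # -> num = 3
result = num ** 3 + c  # -> result = 36

Answer: 3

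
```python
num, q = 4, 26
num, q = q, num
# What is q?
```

Answer: 4

Derivation:
Trace (tracking q):
num, q = (4, 26)  # -> num = 4, q = 26
num, q = (q, num)  # -> num = 26, q = 4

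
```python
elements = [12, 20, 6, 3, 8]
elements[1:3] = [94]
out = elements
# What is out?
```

Trace (tracking out):
elements = [12, 20, 6, 3, 8]  # -> elements = [12, 20, 6, 3, 8]
elements[1:3] = [94]  # -> elements = [12, 94, 3, 8]
out = elements  # -> out = [12, 94, 3, 8]

Answer: [12, 94, 3, 8]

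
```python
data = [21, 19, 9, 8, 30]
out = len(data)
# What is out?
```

Trace (tracking out):
data = [21, 19, 9, 8, 30]  # -> data = [21, 19, 9, 8, 30]
out = len(data)  # -> out = 5

Answer: 5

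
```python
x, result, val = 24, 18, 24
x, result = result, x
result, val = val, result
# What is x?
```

Trace (tracking x):
x, result, val = (24, 18, 24)  # -> x = 24, result = 18, val = 24
x, result = (result, x)  # -> x = 18, result = 24
result, val = (val, result)  # -> result = 24, val = 24

Answer: 18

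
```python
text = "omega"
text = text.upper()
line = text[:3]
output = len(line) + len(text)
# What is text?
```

Trace (tracking text):
text = 'omega'  # -> text = 'omega'
text = text.upper()  # -> text = 'OMEGA'
line = text[:3]  # -> line = 'OME'
output = len(line) + len(text)  # -> output = 8

Answer: 'OMEGA'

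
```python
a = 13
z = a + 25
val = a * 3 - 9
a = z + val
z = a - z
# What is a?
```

Answer: 68

Derivation:
Trace (tracking a):
a = 13  # -> a = 13
z = a + 25  # -> z = 38
val = a * 3 - 9  # -> val = 30
a = z + val  # -> a = 68
z = a - z  # -> z = 30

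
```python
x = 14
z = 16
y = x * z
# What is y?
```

Trace (tracking y):
x = 14  # -> x = 14
z = 16  # -> z = 16
y = x * z  # -> y = 224

Answer: 224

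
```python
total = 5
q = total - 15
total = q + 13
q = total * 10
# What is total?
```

Answer: 3

Derivation:
Trace (tracking total):
total = 5  # -> total = 5
q = total - 15  # -> q = -10
total = q + 13  # -> total = 3
q = total * 10  # -> q = 30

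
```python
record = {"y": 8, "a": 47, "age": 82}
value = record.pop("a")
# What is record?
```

Answer: {'y': 8, 'age': 82}

Derivation:
Trace (tracking record):
record = {'y': 8, 'a': 47, 'age': 82}  # -> record = {'y': 8, 'a': 47, 'age': 82}
value = record.pop('a')  # -> value = 47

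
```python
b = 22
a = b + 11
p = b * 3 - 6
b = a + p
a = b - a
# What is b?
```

Answer: 93

Derivation:
Trace (tracking b):
b = 22  # -> b = 22
a = b + 11  # -> a = 33
p = b * 3 - 6  # -> p = 60
b = a + p  # -> b = 93
a = b - a  # -> a = 60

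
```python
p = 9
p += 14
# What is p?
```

Trace (tracking p):
p = 9  # -> p = 9
p += 14  # -> p = 23

Answer: 23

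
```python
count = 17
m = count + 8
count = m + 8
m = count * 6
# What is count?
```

Answer: 33

Derivation:
Trace (tracking count):
count = 17  # -> count = 17
m = count + 8  # -> m = 25
count = m + 8  # -> count = 33
m = count * 6  # -> m = 198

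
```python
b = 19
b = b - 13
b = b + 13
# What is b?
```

Answer: 19

Derivation:
Trace (tracking b):
b = 19  # -> b = 19
b = b - 13  # -> b = 6
b = b + 13  # -> b = 19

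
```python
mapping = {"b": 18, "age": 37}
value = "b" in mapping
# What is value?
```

Answer: True

Derivation:
Trace (tracking value):
mapping = {'b': 18, 'age': 37}  # -> mapping = {'b': 18, 'age': 37}
value = 'b' in mapping  # -> value = True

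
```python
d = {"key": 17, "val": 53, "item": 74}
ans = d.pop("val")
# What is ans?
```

Answer: 53

Derivation:
Trace (tracking ans):
d = {'key': 17, 'val': 53, 'item': 74}  # -> d = {'key': 17, 'val': 53, 'item': 74}
ans = d.pop('val')  # -> ans = 53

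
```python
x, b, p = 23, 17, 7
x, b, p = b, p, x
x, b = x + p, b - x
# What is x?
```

Answer: 40

Derivation:
Trace (tracking x):
x, b, p = (23, 17, 7)  # -> x = 23, b = 17, p = 7
x, b, p = (b, p, x)  # -> x = 17, b = 7, p = 23
x, b = (x + p, b - x)  # -> x = 40, b = -10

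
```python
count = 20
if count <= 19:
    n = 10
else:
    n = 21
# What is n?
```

Trace (tracking n):
count = 20  # -> count = 20
if count <= 19:  # condition is False
else:
    n = 21  # -> n = 21

Answer: 21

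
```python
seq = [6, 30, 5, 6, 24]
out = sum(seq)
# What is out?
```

Trace (tracking out):
seq = [6, 30, 5, 6, 24]  # -> seq = [6, 30, 5, 6, 24]
out = sum(seq)  # -> out = 71

Answer: 71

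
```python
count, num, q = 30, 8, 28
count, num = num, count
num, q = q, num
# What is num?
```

Answer: 28

Derivation:
Trace (tracking num):
count, num, q = (30, 8, 28)  # -> count = 30, num = 8, q = 28
count, num = (num, count)  # -> count = 8, num = 30
num, q = (q, num)  # -> num = 28, q = 30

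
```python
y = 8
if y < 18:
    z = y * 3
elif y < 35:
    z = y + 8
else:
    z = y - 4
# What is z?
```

Trace (tracking z):
y = 8  # -> y = 8
if y < 18:  # condition is True
    z = y * 3  # -> z = 24

Answer: 24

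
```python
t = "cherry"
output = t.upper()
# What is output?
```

Answer: 'CHERRY'

Derivation:
Trace (tracking output):
t = 'cherry'  # -> t = 'cherry'
output = t.upper()  # -> output = 'CHERRY'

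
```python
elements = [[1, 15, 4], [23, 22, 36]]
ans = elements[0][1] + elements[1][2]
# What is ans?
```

Trace (tracking ans):
elements = [[1, 15, 4], [23, 22, 36]]  # -> elements = [[1, 15, 4], [23, 22, 36]]
ans = elements[0][1] + elements[1][2]  # -> ans = 51

Answer: 51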